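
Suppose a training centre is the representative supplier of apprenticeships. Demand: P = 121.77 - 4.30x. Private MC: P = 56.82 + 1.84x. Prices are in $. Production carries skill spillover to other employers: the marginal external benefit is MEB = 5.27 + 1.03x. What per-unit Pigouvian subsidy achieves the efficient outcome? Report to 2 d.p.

Social marginal cost = private MC − MEB = 51.55 + 0.81x.
Set SMC = demand: 51.55 + 0.81x = 121.77 - 4.30x → x* = 13.7417.
The Pigouvian subsidy equals MEB at x*: 5.27 + 1.03×13.7417 = 19.4240.

subsidy = $19.42 per unit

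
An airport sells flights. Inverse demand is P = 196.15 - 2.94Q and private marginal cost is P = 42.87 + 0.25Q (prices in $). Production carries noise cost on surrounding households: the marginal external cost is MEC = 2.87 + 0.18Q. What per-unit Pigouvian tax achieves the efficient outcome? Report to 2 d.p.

tax = $10.90 per unit

Social marginal cost = private MC + MEC = 45.74 + 0.43Q.
Set SMC = demand: 45.74 + 0.43Q = 196.15 - 2.94Q → Q* = 44.6320.
The Pigouvian tax equals MEC at Q*: 2.87 + 0.18×44.6320 = 10.9038.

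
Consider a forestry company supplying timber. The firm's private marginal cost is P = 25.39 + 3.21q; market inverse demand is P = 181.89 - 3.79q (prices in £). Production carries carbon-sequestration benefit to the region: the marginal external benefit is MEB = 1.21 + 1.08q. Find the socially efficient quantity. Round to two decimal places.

Social marginal cost = private MC − MEB = 24.18 + 2.13q.
Set SMC = demand: 24.18 + 2.13q = 181.89 - 3.79q → q* = 26.6402.

q* = 26.64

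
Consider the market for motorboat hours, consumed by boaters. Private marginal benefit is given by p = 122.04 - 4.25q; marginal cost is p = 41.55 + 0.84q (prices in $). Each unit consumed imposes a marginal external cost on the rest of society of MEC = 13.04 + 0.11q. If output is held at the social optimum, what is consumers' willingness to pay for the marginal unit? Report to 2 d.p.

Social marginal benefit = demand − MEC = 109.00 - 4.36q.
Set SMB = MC: 109.00 - 4.36q = 41.55 + 0.84q → q* = 12.9712.
Consumer price on the demand curve at q*: 122.04 − 4.25×12.9712 = 66.9124.

P = $66.91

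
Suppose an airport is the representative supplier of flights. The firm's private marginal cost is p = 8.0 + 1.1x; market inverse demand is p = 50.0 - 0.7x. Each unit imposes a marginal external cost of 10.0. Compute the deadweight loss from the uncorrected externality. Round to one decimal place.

DWL = 27.8

Market equilibrium (private): 8.0 + 1.1x = 50.0 - 0.7x → x_m = 23.3333.
Social marginal cost = private MC + MEC = 18.0 + 1.1x.
Set SMC = demand: 18.0 + 1.1x = 50.0 - 0.7x → x* = 17.7778.
Between x* and x_m the wedge SMC − demand runs linearly from 0 to MEC(x_m), so the loss is a triangle.
DWL = ½ × 5.5555 × 10.0000 = 27.7775.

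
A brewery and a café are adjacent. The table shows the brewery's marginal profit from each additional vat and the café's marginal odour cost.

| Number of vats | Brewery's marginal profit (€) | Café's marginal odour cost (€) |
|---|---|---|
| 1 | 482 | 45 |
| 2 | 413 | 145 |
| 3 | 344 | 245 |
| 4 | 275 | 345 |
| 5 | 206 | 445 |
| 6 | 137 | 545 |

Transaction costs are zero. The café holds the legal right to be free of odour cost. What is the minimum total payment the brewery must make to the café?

Efficient level: marginal profit ≥ marginal odour cost through level 3, so k* = 3.
With the café holding the right, the brewery must at least compensate total damage at k*: 45 + 145 + 245 = 435.

€435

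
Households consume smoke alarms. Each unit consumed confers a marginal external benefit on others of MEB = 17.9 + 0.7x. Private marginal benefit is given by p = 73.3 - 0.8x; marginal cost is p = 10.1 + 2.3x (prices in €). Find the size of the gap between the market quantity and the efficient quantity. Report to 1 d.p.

13.4 units

Market equilibrium (private): 10.1 + 2.3x = 73.3 - 0.8x → x_m = 20.3871.
Social marginal benefit = demand + MEB = 91.2 - 0.1x.
Set SMB = MC: 91.2 - 0.1x = 10.1 + 2.3x → x* = 33.7917.
Gap = |20.3871 − 33.7917| = 13.4046.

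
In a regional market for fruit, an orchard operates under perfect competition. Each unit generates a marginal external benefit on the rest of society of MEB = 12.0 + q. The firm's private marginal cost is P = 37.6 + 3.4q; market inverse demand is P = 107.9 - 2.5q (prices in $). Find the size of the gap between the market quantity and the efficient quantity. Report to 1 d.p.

Market equilibrium (private): 37.6 + 3.4q = 107.9 - 2.5q → q_m = 11.9153.
Social marginal cost = private MC − MEB = 25.6 + 2.4q.
Set SMC = demand: 25.6 + 2.4q = 107.9 - 2.5q → q* = 16.7959.
Gap = |11.9153 − 16.7959| = 4.8806.

4.9 units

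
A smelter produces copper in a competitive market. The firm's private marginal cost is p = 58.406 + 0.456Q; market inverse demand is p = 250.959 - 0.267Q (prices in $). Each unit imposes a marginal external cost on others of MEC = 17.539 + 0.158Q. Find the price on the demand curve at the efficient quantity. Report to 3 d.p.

Social marginal cost = private MC + MEC = 75.945 + 0.614Q.
Set SMC = demand: 75.945 + 0.614Q = 250.959 - 0.267Q → Q* = 198.6538.
Consumer price on the demand curve at Q*: 250.959 − 0.267×198.6538 = 197.9184.

P = $197.918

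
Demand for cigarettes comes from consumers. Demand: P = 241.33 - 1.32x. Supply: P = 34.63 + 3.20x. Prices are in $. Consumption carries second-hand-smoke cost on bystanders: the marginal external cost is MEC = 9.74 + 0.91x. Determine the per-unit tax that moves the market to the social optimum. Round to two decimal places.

tax = $42.75 per unit

Social marginal benefit = demand − MEC = 231.59 - 2.23x.
Set SMB = MC: 231.59 - 2.23x = 34.63 + 3.20x → x* = 36.2726.
The Pigouvian tax equals MEC at x*: 9.74 + 0.91×36.2726 = 42.7481.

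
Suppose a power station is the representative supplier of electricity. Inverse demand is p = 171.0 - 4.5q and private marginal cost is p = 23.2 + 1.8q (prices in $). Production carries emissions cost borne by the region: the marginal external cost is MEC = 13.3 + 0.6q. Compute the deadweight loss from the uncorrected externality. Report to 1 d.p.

Market equilibrium (private): 23.2 + 1.8q = 171.0 - 4.5q → q_m = 23.4603.
Social marginal cost = private MC + MEC = 36.5 + 2.4q.
Set SMC = demand: 36.5 + 2.4q = 171.0 - 4.5q → q* = 19.4928.
The loss is the area between SMC and demand from q* to q_m; with linear curves that's a triangle of height MEC(q_m).
DWL = ½ × 3.9675 × 27.3762 = 54.3075.

DWL = $54.3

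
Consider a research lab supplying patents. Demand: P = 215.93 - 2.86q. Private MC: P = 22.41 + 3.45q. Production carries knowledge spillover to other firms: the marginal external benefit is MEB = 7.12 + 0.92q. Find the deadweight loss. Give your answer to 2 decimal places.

Market equilibrium (private): 22.41 + 3.45q = 215.93 - 2.86q → q_m = 30.6688.
Social marginal cost = private MC − MEB = 15.29 + 2.53q.
Set SMC = demand: 15.29 + 2.53q = 215.93 - 2.86q → q* = 37.2245.
Between q* and q_m the wedge demand − SMC runs linearly from 0 to MEB(q_m), so the loss is a triangle.
DWL = ½ × 6.5557 × 35.3353 = 115.8238.

DWL = 115.82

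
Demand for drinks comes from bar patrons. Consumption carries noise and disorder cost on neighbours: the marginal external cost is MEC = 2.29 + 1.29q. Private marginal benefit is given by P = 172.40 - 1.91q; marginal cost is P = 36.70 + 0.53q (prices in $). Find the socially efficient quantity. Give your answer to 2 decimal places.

Social marginal benefit = demand − MEC = 170.11 - 3.20q.
Set SMB = MC: 170.11 - 3.20q = 36.70 + 0.53q → q* = 35.7668.

q* = 35.77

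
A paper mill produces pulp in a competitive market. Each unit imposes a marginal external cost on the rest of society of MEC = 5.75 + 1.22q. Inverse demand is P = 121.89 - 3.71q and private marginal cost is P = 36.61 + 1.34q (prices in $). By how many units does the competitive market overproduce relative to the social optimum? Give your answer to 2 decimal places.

Market equilibrium (private): 36.61 + 1.34q = 121.89 - 3.71q → q_m = 16.8871.
Social marginal cost = private MC + MEC = 42.36 + 2.56q.
Set SMC = demand: 42.36 + 2.56q = 121.89 - 3.71q → q* = 12.6842.
Gap = |16.8871 − 12.6842| = 4.2029.

4.20 units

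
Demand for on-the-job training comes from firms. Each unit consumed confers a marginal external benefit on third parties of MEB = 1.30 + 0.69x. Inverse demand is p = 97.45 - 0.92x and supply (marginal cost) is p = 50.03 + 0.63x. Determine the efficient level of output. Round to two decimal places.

x* = 56.65

Social marginal benefit = demand + MEB = 98.75 - 0.23x.
Set SMB = MC: 98.75 - 0.23x = 50.03 + 0.63x → x* = 56.6512.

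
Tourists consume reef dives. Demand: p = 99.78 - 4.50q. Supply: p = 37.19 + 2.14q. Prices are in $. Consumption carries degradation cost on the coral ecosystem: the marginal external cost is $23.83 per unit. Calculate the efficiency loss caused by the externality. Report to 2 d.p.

DWL = $42.76

Market equilibrium (private): 37.19 + 2.14q = 99.78 - 4.50q → q_m = 9.4262.
Social marginal benefit = demand − MEC = 75.95 - 4.50q.
Set SMB = MC: 75.95 - 4.50q = 37.19 + 2.14q → q* = 5.8373.
Height of the DWL triangle at q_m is MC(q_m) − SMB(q_m) = MEC(q_m) = 23.8300.
DWL = ½ × 3.5889 × 23.8300 = 42.7617.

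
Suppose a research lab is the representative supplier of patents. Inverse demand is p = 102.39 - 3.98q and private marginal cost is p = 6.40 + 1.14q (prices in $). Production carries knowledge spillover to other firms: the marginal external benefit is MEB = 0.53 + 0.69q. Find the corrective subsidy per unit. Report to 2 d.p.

subsidy = $15.56 per unit

Social marginal cost = private MC − MEB = 5.87 + 0.45q.
Set SMC = demand: 5.87 + 0.45q = 102.39 - 3.98q → q* = 21.7878.
The Pigouvian subsidy equals MEB at q*: 0.53 + 0.69×21.7878 = 15.5636.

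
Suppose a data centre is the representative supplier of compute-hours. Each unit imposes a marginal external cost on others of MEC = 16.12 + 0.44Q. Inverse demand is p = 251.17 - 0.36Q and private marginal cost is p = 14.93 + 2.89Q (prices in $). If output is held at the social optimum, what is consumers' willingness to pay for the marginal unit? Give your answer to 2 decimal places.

Social marginal cost = private MC + MEC = 31.05 + 3.33Q.
Set SMC = demand: 31.05 + 3.33Q = 251.17 - 0.36Q → Q* = 59.6531.
Consumer price on the demand curve at Q*: 251.17 − 0.36×59.6531 = 229.6949.

P = $229.69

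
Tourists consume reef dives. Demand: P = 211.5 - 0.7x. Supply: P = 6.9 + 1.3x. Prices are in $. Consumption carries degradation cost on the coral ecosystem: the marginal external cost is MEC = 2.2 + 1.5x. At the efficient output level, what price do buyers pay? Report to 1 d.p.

Social marginal benefit = demand − MEC = 209.3 - 2.2x.
Set SMB = MC: 209.3 - 2.2x = 6.9 + 1.3x → x* = 57.8286.
Consumer price on the demand curve at x*: 211.5 − 0.7×57.8286 = 171.0200.

P = $171.0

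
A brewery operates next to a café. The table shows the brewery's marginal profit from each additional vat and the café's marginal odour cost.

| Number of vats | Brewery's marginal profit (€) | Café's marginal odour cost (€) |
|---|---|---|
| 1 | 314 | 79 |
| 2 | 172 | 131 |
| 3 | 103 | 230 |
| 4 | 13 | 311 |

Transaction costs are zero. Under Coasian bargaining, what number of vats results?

2

Bargaining reaches the level where marginal profit last exceeds marginal odour cost.
That holds through level 2 (172 ≥ 131) but not at 3 (103 < 230).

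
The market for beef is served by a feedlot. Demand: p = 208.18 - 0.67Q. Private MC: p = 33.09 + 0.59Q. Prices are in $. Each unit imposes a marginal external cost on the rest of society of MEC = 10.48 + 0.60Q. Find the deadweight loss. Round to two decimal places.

DWL = $2368.01

Market equilibrium (private): 33.09 + 0.59Q = 208.18 - 0.67Q → Q_m = 138.9603.
Social marginal cost = private MC + MEC = 43.57 + 1.19Q.
Set SMC = demand: 43.57 + 1.19Q = 208.18 - 0.67Q → Q* = 88.5000.
Between Q* and Q_m the wedge SMC − demand runs linearly from 0 to MEC(Q_m), so the loss is a triangle.
DWL = ½ × 50.4603 × 93.8562 = 2368.0060.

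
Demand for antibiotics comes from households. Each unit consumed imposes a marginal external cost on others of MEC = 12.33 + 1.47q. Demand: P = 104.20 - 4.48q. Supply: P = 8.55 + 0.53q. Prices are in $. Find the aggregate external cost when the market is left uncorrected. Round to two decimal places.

Market equilibrium (private): 8.55 + 0.53q = 104.20 - 4.48q → q_m = 19.0918.
Total external cost = ∫₀^{q_m} (12.33 + 1.47q) dq = 12.33×19.0918 + ½×1.47×19.0918² = 503.3071.

$503.31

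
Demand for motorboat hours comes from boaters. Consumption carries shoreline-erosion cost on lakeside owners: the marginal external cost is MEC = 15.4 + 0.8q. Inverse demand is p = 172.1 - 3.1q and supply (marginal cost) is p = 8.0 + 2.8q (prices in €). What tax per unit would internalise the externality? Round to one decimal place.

tax = €33.2 per unit

Social marginal benefit = demand − MEC = 156.7 - 3.9q.
Set SMB = MC: 156.7 - 3.9q = 8.0 + 2.8q → q* = 22.1940.
The Pigouvian tax equals MEC at q*: 15.4 + 0.8×22.1940 = 33.1552.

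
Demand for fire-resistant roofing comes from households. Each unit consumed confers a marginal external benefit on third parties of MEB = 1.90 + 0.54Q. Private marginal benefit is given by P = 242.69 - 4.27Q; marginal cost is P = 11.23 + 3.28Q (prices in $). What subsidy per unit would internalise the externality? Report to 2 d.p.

Social marginal benefit = demand + MEB = 244.59 - 3.73Q.
Set SMB = MC: 244.59 - 3.73Q = 11.23 + 3.28Q → Q* = 33.2896.
The Pigouvian subsidy equals MEB at Q*: 1.90 + 0.54×33.2896 = 19.8764.

subsidy = $19.88 per unit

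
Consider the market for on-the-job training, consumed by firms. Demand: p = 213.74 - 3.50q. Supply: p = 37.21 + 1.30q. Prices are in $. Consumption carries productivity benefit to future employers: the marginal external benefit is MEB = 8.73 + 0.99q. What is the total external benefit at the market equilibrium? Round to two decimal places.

$990.58

Market equilibrium (private): 37.21 + 1.30q = 213.74 - 3.50q → q_m = 36.7771.
Total external benefit = ∫₀^{q_m} (8.73 + 0.99q) dq = 8.73×36.7771 + ½×0.99×36.7771² = 990.5788.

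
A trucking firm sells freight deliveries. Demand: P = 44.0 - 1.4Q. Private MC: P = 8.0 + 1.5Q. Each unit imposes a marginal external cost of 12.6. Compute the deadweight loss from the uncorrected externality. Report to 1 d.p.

DWL = 27.4

Market equilibrium (private): 8.0 + 1.5Q = 44.0 - 1.4Q → Q_m = 12.4138.
Social marginal cost = private MC + MEC = 20.6 + 1.5Q.
Set SMC = demand: 20.6 + 1.5Q = 44.0 - 1.4Q → Q* = 8.0690.
The welfare-loss triangle has base |Q_m − Q*| and height MEC(Q_m) (the vertical gap between SMC and demand is zero at Q* and MEC at Q_m).
DWL = ½ × 4.3448 × 12.6000 = 27.3722.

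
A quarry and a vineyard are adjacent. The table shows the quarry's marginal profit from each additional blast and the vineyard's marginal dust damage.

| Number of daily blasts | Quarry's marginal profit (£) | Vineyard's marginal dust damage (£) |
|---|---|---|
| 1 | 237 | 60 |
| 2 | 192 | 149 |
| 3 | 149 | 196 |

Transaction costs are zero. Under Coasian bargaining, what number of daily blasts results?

2

Bargaining reaches the level where marginal profit last exceeds marginal dust damage.
That holds through level 2 (192 ≥ 149) but not at 3 (149 < 196).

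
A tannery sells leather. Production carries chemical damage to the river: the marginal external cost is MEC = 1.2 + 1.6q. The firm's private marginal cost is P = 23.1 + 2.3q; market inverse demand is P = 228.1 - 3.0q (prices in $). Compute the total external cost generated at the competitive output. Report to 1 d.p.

Market equilibrium (private): 23.1 + 2.3q = 228.1 - 3.0q → q_m = 38.6792.
Total external cost = ∫₀^{q_m} (1.2 + 1.6q) dq = 1.2×38.6792 + ½×1.6×38.6792² = 1243.2795.

$1243.3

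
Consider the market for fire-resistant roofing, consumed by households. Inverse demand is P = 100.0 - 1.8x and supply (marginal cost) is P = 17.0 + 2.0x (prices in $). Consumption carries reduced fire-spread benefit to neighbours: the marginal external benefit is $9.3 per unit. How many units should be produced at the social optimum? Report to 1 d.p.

Social marginal benefit = demand + MEB = 109.3 - 1.8x.
Set SMB = MC: 109.3 - 1.8x = 17.0 + 2.0x → x* = 24.2895.

x* = 24.3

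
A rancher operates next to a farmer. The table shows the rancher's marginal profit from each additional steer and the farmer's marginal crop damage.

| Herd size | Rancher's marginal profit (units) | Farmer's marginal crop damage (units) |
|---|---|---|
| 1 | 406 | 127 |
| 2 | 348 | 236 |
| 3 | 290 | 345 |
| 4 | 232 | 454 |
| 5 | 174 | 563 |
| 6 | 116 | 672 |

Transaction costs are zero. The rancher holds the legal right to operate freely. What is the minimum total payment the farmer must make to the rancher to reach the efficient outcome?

Left alone the rancher would choose level 6 (marginal profit stays positive).
Efficient level: k* = 2 (marginal profit ≥ marginal crop damage through 2).
The farmer must at least cover the rancher's forgone profit from cutting 6→2: 290 + 232 + 174 + 116 = 812.

812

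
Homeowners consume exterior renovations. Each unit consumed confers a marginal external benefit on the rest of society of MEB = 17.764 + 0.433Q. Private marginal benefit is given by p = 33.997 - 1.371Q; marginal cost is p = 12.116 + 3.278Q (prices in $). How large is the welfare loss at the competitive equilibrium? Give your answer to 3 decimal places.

Market equilibrium (private): 12.116 + 3.278Q = 33.997 - 1.371Q → Q_m = 4.7066.
Social marginal benefit = demand + MEB = 51.761 - 0.938Q.
Set SMB = MC: 51.761 - 0.938Q = 12.116 + 3.278Q → Q* = 9.4035.
Between Q* and Q_m the wedge SMB − MC runs linearly from 0 to MEB(Q_m), so the loss is a triangle.
DWL = ½ × 4.6969 × 19.8020 = 46.5040.

DWL = $46.504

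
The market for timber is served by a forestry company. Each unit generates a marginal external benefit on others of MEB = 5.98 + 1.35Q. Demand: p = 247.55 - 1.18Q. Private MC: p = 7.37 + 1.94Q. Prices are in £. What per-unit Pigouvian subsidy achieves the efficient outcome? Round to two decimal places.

Social marginal cost = private MC − MEB = 1.39 + 0.59Q.
Set SMC = demand: 1.39 + 0.59Q = 247.55 - 1.18Q → Q* = 139.0734.
The Pigouvian subsidy equals MEB at Q*: 5.98 + 1.35×139.0734 = 193.7291.

subsidy = £193.73 per unit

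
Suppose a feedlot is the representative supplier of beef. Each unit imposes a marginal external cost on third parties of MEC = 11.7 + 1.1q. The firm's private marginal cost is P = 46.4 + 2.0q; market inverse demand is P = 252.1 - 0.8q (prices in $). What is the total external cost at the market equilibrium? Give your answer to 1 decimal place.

$3827.9

Market equilibrium (private): 46.4 + 2.0q = 252.1 - 0.8q → q_m = 73.4643.
Total external cost = ∫₀^{q_m} (11.7 + 1.1q) dq = 11.7×73.4643 + ½×1.1×73.4643² = 3827.8842.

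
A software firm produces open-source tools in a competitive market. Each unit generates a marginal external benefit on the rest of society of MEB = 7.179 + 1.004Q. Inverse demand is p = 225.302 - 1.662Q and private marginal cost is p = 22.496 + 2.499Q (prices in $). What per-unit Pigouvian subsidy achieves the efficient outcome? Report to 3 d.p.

Social marginal cost = private MC − MEB = 15.317 + 1.495Q.
Set SMC = demand: 15.317 + 1.495Q = 225.302 - 1.662Q → Q* = 66.5141.
The Pigouvian subsidy equals MEB at Q*: 7.179 + 1.004×66.5141 = 73.9592.

subsidy = $73.959 per unit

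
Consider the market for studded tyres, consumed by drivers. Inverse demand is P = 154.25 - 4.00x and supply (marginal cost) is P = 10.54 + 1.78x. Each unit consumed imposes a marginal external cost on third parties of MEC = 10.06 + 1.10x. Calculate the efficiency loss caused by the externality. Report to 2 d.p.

Market equilibrium (private): 10.54 + 1.78x = 154.25 - 4.00x → x_m = 24.8633.
Social marginal benefit = demand − MEC = 144.19 - 5.10x.
Set SMB = MC: 144.19 - 5.10x = 10.54 + 1.78x → x* = 19.4259.
Height of the DWL triangle at x_m is MC(x_m) − SMB(x_m) = MEC(x_m) = 37.4097.
DWL = ½ × 5.4374 × 37.4097 = 101.7058.

DWL = 101.71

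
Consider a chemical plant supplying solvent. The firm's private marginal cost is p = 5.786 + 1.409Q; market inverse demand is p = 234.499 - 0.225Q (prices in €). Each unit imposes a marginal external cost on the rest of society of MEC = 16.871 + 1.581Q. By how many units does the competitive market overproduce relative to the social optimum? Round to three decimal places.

Market equilibrium (private): 5.786 + 1.409Q = 234.499 - 0.225Q → Q_m = 139.9712.
Social marginal cost = private MC + MEC = 22.657 + 2.990Q.
Set SMC = demand: 22.657 + 2.990Q = 234.499 - 0.225Q → Q* = 65.8918.
Gap = |139.9712 − 65.8918| = 74.0794.

74.079 units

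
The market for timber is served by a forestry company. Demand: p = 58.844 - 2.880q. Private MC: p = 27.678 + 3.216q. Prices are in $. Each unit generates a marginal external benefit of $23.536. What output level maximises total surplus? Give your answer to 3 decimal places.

Social marginal cost = private MC − MEB = 4.142 + 3.216q.
Set SMC = demand: 4.142 + 3.216q = 58.844 - 2.880q → q* = 8.9734.

q* = 8.973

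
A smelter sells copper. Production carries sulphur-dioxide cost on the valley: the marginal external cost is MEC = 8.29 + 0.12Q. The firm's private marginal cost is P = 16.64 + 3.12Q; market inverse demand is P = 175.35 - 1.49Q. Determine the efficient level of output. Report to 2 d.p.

Q* = 31.80

Social marginal cost = private MC + MEC = 24.93 + 3.24Q.
Set SMC = demand: 24.93 + 3.24Q = 175.35 - 1.49Q → Q* = 31.8013.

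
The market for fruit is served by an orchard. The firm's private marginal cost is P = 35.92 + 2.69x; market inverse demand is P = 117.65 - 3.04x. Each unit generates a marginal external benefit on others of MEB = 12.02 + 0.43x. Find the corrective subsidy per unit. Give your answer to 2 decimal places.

Social marginal cost = private MC − MEB = 23.90 + 2.26x.
Set SMC = demand: 23.90 + 2.26x = 117.65 - 3.04x → x* = 17.6887.
The Pigouvian subsidy equals MEB at x*: 12.02 + 0.43×17.6887 = 19.6261.

subsidy = 19.63 per unit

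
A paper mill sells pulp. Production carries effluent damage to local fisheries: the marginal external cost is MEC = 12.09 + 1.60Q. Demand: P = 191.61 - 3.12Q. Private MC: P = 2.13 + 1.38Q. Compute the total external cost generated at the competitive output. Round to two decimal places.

Market equilibrium (private): 2.13 + 1.38Q = 191.61 - 3.12Q → Q_m = 42.1067.
Total external cost = ∫₀^{Q_m} (12.09 + 1.60Q) dQ = 12.09×42.1067 + ½×1.60×42.1067² = 1927.4494.

1927.45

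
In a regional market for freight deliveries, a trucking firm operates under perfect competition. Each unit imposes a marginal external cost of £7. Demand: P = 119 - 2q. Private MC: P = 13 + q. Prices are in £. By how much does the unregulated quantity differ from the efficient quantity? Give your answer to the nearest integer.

Market equilibrium (private): 13 + q = 119 - 2q → q_m = 35.3333.
Social marginal cost = private MC + MEC = 20 + q.
Set SMC = demand: 20 + q = 119 - 2q → q* = 33.0000.
Gap = |35.3333 − 33.0000| = 2.3333.

2 units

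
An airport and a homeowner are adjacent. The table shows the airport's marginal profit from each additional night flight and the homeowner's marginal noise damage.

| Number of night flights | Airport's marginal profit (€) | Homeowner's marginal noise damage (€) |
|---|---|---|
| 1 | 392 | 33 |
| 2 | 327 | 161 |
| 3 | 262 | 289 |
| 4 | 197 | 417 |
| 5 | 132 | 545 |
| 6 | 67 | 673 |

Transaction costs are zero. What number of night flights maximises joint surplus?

2

Bargaining reaches the level where marginal profit last exceeds marginal noise damage.
That holds through level 2 (327 ≥ 161) but not at 3 (262 < 289).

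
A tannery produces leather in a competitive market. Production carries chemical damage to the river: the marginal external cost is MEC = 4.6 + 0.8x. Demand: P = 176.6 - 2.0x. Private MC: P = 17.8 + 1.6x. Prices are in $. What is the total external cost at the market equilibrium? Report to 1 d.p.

$981.2

Market equilibrium (private): 17.8 + 1.6x = 176.6 - 2.0x → x_m = 44.1111.
Total external cost = ∫₀^{x_m} (4.6 + 0.8x) dx = 4.6×44.1111 + ½×0.8×44.1111² = 981.2267.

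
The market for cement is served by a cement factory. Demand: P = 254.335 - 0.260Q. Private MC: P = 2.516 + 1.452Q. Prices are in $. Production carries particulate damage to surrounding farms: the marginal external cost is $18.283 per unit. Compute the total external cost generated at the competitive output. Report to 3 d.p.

$2689.256

Market equilibrium (private): 2.516 + 1.452Q = 254.335 - 0.260Q → Q_m = 147.0905.
Total external cost = MEC × Q_m = 18.283 × 147.0905 = 2689.2556.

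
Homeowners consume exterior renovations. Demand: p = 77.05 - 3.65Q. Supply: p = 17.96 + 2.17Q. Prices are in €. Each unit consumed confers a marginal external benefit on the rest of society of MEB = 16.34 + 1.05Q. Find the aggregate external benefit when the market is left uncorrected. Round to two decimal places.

€220.02

Market equilibrium (private): 17.96 + 2.17Q = 77.05 - 3.65Q → Q_m = 10.1529.
Total external benefit = ∫₀^{Q_m} (16.34 + 1.05Q) dQ = 16.34×10.1529 + ½×1.05×10.1529² = 220.0161.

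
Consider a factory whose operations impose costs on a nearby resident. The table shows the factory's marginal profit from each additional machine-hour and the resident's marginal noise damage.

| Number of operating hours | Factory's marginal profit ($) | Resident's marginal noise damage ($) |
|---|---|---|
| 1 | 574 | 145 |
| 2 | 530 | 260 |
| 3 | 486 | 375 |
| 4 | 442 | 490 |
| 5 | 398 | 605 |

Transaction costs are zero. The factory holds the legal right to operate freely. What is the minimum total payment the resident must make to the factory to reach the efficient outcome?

Left alone the factory would choose level 5 (marginal profit stays positive).
Efficient level: k* = 3 (marginal profit ≥ marginal noise damage through 3).
The resident must at least cover the factory's forgone profit from cutting 5→3: 442 + 398 = 840.

$840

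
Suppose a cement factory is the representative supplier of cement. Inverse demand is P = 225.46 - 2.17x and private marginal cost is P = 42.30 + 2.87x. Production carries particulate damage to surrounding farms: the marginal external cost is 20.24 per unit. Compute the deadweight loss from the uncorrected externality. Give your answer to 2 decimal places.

DWL = 40.64

Market equilibrium (private): 42.30 + 2.87x = 225.46 - 2.17x → x_m = 36.3413.
Social marginal cost = private MC + MEC = 62.54 + 2.87x.
Set SMC = demand: 62.54 + 2.87x = 225.46 - 2.17x → x* = 32.3254.
The loss is the area between SMC and demand from x* to x_m; with linear curves that's a triangle of height MEC(x_m).
DWL = ½ × 4.0159 × 20.2400 = 40.6409.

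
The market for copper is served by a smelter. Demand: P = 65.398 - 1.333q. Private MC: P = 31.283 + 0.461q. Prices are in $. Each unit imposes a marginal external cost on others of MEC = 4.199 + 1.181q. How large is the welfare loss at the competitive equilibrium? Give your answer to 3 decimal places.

Market equilibrium (private): 31.283 + 0.461q = 65.398 - 1.333q → q_m = 19.0162.
Social marginal cost = private MC + MEC = 35.482 + 1.642q.
Set SMC = demand: 35.482 + 1.642q = 65.398 - 1.333q → q* = 10.0558.
The welfare-loss triangle has base |q_m − q*| and height MEC(q_m) (the vertical gap between SMC and demand is zero at q* and MEC at q_m).
DWL = ½ × 8.9604 × 26.6571 = 119.4291.

DWL = $119.429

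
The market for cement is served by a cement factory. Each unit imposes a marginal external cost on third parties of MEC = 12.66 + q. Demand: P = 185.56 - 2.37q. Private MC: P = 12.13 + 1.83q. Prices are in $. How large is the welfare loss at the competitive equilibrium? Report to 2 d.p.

DWL = $279.90

Market equilibrium (private): 12.13 + 1.83q = 185.56 - 2.37q → q_m = 41.2929.
Social marginal cost = private MC + MEC = 24.79 + 2.83q.
Set SMC = demand: 24.79 + 2.83q = 185.56 - 2.37q → q* = 30.9173.
Between q* and q_m the wedge SMC − demand runs linearly from 0 to MEC(q_m), so the loss is a triangle.
DWL = ½ × 10.3756 × 53.9529 = 279.8969.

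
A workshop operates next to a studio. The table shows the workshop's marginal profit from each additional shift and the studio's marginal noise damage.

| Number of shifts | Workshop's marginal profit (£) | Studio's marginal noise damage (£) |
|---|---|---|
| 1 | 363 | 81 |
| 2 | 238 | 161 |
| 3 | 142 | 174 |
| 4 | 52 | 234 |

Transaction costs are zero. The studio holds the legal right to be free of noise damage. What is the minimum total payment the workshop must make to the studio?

£242

Efficient level: marginal profit ≥ marginal noise damage through level 2, so k* = 2.
With the studio holding the right, the workshop must at least compensate total damage at k*: 81 + 161 = 242.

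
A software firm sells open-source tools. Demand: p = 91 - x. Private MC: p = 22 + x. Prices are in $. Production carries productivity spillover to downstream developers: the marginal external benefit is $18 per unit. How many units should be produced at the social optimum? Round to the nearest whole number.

Social marginal cost = private MC − MEB = 4 + x.
Set SMC = demand: 4 + x = 91 - x → x* = 43.5000.

x* = 44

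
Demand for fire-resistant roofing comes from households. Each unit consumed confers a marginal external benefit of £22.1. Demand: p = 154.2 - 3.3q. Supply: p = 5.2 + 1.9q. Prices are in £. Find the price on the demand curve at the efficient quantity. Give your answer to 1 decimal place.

Social marginal benefit = demand + MEB = 176.3 - 3.3q.
Set SMB = MC: 176.3 - 3.3q = 5.2 + 1.9q → q* = 32.9038.
Consumer price on the demand curve at q*: 154.2 − 3.3×32.9038 = 45.6175.

P = £45.6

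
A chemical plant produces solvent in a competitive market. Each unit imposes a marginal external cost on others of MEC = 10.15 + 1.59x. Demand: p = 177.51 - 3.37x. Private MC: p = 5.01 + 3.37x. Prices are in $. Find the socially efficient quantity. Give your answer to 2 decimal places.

Social marginal cost = private MC + MEC = 15.16 + 4.96x.
Set SMC = demand: 15.16 + 4.96x = 177.51 - 3.37x → x* = 19.4898.

x* = 19.49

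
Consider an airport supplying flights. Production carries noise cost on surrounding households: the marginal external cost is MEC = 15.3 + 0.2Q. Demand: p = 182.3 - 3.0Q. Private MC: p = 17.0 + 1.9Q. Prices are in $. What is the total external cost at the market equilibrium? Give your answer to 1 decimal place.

$629.9

Market equilibrium (private): 17.0 + 1.9Q = 182.3 - 3.0Q → Q_m = 33.7347.
Total external cost = ∫₀^{Q_m} (15.3 + 0.2Q) dQ = 15.3×33.7347 + ½×0.2×33.7347² = 629.9439.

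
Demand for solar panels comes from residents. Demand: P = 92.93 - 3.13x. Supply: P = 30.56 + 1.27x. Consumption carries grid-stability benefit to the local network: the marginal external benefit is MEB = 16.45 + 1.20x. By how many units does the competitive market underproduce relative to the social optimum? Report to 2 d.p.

Market equilibrium (private): 30.56 + 1.27x = 92.93 - 3.13x → x_m = 14.1750.
Social marginal benefit = demand + MEB = 109.38 - 1.93x.
Set SMB = MC: 109.38 - 1.93x = 30.56 + 1.27x → x* = 24.6313.
Gap = |14.1750 − 24.6313| = 10.4563.

10.46 units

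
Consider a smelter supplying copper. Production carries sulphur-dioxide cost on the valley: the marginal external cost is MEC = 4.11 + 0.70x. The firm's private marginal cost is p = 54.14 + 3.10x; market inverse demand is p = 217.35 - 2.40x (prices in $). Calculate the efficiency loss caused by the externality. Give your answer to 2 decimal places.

Market equilibrium (private): 54.14 + 3.10x = 217.35 - 2.40x → x_m = 29.6745.
Social marginal cost = private MC + MEC = 58.25 + 3.80x.
Set SMC = demand: 58.25 + 3.80x = 217.35 - 2.40x → x* = 25.6613.
The welfare-loss triangle has base |x_m − x*| and height MEC(x_m) (the vertical gap between SMC and demand is zero at x* and MEC at x_m).
DWL = ½ × 4.0132 × 24.8822 = 49.9286.

DWL = $49.93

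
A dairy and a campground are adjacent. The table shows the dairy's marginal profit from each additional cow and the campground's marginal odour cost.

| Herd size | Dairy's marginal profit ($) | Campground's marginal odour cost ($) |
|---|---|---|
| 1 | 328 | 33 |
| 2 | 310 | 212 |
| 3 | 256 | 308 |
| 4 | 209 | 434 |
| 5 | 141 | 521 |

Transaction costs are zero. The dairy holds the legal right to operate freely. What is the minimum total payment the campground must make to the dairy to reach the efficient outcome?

Left alone the dairy would choose level 5 (marginal profit stays positive).
Efficient level: k* = 2 (marginal profit ≥ marginal odour cost through 2).
The campground must at least cover the dairy's forgone profit from cutting 5→2: 256 + 209 + 141 = 606.

$606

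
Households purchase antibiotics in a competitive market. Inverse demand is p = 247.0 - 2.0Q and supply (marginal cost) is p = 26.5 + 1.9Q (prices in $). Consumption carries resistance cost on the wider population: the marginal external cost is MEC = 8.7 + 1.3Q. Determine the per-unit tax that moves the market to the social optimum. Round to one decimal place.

tax = $61.7 per unit

Social marginal benefit = demand − MEC = 238.3 - 3.3Q.
Set SMB = MC: 238.3 - 3.3Q = 26.5 + 1.9Q → Q* = 40.7308.
The Pigouvian tax equals MEC at Q*: 8.7 + 1.3×40.7308 = 61.6500.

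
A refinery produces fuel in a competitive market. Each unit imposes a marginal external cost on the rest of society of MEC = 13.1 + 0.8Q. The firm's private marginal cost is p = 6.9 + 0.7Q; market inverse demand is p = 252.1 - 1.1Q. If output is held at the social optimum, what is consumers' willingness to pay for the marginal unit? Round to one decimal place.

P = 153.9

Social marginal cost = private MC + MEC = 20.0 + 1.5Q.
Set SMC = demand: 20.0 + 1.5Q = 252.1 - 1.1Q → Q* = 89.2692.
Consumer price on the demand curve at Q*: 252.1 − 1.1×89.2692 = 153.9039.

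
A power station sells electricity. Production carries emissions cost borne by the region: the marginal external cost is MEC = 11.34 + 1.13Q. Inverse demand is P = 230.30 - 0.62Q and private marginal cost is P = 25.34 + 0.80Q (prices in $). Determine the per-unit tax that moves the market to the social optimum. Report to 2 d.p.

Social marginal cost = private MC + MEC = 36.68 + 1.93Q.
Set SMC = demand: 36.68 + 1.93Q = 230.30 - 0.62Q → Q* = 75.9294.
The Pigouvian tax equals MEC at Q*: 11.34 + 1.13×75.9294 = 97.1402.

tax = $97.14 per unit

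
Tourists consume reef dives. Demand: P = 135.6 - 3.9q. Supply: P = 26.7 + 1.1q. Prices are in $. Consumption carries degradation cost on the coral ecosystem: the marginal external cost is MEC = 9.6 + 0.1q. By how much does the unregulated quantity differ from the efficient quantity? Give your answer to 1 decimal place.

2.3 units

Market equilibrium (private): 26.7 + 1.1q = 135.6 - 3.9q → q_m = 21.7800.
Social marginal benefit = demand − MEC = 126.0 - 4.0q.
Set SMB = MC: 126.0 - 4.0q = 26.7 + 1.1q → q* = 19.4706.
Gap = |21.7800 − 19.4706| = 2.3094.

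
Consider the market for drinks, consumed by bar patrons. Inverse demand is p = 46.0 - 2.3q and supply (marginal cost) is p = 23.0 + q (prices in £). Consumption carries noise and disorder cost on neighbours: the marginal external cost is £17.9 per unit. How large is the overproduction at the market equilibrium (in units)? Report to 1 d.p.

Market equilibrium (private): 23.0 + q = 46.0 - 2.3q → q_m = 6.9697.
Social marginal benefit = demand − MEC = 28.1 - 2.3q.
Set SMB = MC: 28.1 - 2.3q = 23.0 + q → q* = 1.5455.
Gap = |6.9697 − 1.5455| = 5.4242.

5.4 units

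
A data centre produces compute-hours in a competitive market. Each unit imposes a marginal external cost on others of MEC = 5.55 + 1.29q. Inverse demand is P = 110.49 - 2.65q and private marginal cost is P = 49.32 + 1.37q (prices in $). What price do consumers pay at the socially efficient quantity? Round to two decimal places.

P = $82.73

Social marginal cost = private MC + MEC = 54.87 + 2.66q.
Set SMC = demand: 54.87 + 2.66q = 110.49 - 2.65q → q* = 10.4746.
Consumer price on the demand curve at q*: 110.49 − 2.65×10.4746 = 82.7323.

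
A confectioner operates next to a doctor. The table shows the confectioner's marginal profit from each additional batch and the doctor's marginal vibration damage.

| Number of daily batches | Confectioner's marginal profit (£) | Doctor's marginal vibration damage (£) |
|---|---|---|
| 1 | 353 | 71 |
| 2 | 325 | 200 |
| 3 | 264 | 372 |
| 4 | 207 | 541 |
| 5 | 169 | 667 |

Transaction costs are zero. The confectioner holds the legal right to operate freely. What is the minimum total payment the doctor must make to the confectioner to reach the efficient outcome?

Left alone the confectioner would choose level 5 (marginal profit stays positive).
Efficient level: k* = 2 (marginal profit ≥ marginal vibration damage through 2).
The doctor must at least cover the confectioner's forgone profit from cutting 5→2: 264 + 207 + 169 = 640.

£640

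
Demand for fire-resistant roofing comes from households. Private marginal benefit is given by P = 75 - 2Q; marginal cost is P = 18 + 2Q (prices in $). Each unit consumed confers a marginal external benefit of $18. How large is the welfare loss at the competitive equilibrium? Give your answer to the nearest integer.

Market equilibrium (private): 18 + 2Q = 75 - 2Q → Q_m = 14.2500.
Social marginal benefit = demand + MEB = 93 - 2Q.
Set SMB = MC: 93 - 2Q = 18 + 2Q → Q* = 18.7500.
Between Q* and Q_m the wedge SMB − MC runs linearly from 0 to MEB(Q_m), so the loss is a triangle.
DWL = ½ × 4.5000 × 18.0000 = 40.5000.

DWL = $41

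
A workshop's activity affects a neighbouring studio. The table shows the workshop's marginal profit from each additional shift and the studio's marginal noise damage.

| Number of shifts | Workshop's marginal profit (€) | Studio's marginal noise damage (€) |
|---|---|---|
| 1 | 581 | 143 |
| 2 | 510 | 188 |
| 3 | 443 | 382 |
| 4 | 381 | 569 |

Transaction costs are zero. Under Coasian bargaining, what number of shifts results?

Bargaining reaches the level where marginal profit last exceeds marginal noise damage.
That holds through level 3 (443 ≥ 382) but not at 4 (381 < 569).

3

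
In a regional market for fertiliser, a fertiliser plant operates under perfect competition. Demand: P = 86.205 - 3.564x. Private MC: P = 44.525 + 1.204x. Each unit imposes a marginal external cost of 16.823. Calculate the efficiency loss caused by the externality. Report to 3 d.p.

DWL = 29.678

Market equilibrium (private): 44.525 + 1.204x = 86.205 - 3.564x → x_m = 8.7416.
Social marginal cost = private MC + MEC = 61.348 + 1.204x.
Set SMC = demand: 61.348 + 1.204x = 86.205 - 3.564x → x* = 5.2133.
Between x* and x_m the wedge SMC − demand runs linearly from 0 to MEC(x_m), so the loss is a triangle.
DWL = ½ × 3.5283 × 16.8230 = 29.6783.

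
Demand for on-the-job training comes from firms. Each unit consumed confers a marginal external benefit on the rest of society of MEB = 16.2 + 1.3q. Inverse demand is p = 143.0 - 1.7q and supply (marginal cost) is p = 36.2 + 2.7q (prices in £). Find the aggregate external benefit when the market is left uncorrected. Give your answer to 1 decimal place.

£776.2

Market equilibrium (private): 36.2 + 2.7q = 143.0 - 1.7q → q_m = 24.2727.
Total external benefit = ∫₀^{q_m} (16.2 + 1.3q) dq = 16.2×24.2727 + ½×1.3×24.2727² = 776.1743.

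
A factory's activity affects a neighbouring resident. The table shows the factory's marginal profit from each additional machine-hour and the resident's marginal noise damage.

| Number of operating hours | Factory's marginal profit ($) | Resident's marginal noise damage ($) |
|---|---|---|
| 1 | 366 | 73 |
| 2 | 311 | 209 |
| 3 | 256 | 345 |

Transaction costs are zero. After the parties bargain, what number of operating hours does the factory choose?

2

Bargaining reaches the level where marginal profit last exceeds marginal noise damage.
That holds through level 2 (311 ≥ 209) but not at 3 (256 < 345).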